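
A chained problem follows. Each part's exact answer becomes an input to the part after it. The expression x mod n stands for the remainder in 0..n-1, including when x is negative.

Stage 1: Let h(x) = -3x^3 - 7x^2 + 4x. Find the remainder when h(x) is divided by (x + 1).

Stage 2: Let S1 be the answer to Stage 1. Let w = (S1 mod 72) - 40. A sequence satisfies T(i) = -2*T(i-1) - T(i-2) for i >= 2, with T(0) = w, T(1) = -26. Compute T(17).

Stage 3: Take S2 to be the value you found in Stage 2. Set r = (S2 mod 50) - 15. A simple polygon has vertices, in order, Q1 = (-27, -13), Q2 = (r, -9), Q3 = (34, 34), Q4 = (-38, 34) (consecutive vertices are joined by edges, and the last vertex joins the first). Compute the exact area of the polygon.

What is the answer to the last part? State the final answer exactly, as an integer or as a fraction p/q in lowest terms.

2839

Stage 1: remainder = value at the root: -3*(-1)^3 - 7*(-1)^2 + 4*(-1)^1 = (3) + (-7) + (-4) = -8; answer -8
Stage 2: S1 = -8; w = 24; T(2) = -2*(-26) - 1*(24) = 28; iterating: T(2)=28, T(3)=-30, T(4)=32, T(5)=-34, T(6)=36, T(7)=-38, T(8)=40, T(9)=-42, T(10)=44, T(11)=-46, T(12)=48, T(13)=-50, T(14)=52, T(15)=-54, T(16)=56, T(17)=-58; answer -58
Stage 3: S2 = -58; r = 27; cross terms: (-27*-9 - 27*-13)=594, (27*34 - 34*-9)=1224, (34*34 - -38*34)=2448, (-38*-13 - -27*34)=1412; twice the area = |5678| = 5678; area = 2839; answer 2839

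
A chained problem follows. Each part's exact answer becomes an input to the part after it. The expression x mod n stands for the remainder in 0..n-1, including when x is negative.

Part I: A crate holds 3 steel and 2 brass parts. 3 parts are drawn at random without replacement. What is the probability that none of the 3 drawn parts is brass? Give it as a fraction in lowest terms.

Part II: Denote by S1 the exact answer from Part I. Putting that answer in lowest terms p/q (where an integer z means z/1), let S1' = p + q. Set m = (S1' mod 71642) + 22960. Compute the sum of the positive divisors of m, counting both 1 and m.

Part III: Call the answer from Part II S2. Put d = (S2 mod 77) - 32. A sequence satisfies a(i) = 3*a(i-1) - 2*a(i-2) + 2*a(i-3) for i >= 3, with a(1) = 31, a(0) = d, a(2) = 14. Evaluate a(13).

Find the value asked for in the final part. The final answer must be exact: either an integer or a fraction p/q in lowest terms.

43188

Part I: total draws C(5,3) = 10; favorable C(3,3) = 1; P = 1/10; answer 1/10
Part II: S1 = 1/10; threaded value p + q = 11; m = 22971; 22971 = 3 * 13 * 19 * 31; sigma = (1 + 3) * (1 + 13) * (1 + 19) * (1 + 31) = 4 * 14 * 20 * 32 = 35840; answer 35840
Part III: S2 = 35840; d = 3; a(3) = 3*(14) - 2*(31) + 2*(3) = -14; iterating: a(3)=-14, a(4)=-8, a(5)=32, a(6)=84, a(7)=172, a(8)=412, a(9)=1060, a(10)=2700, a(11)=6804, a(12)=17132, a(13)=43188; answer 43188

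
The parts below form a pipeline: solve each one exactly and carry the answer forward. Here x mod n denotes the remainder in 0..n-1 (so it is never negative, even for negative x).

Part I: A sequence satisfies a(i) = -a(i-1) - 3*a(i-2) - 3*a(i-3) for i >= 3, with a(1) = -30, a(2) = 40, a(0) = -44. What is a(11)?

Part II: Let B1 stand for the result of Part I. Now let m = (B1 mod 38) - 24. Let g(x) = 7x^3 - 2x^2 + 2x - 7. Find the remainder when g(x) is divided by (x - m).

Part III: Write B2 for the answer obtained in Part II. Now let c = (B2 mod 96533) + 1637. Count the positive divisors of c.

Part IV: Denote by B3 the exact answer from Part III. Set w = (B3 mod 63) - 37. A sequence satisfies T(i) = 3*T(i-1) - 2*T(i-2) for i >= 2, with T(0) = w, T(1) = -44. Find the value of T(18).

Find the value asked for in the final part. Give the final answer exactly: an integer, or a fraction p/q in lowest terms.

-3407890

Part I: a(3) = -1*(40) - 3*(-30) - 3*(-44) = 182; iterating: a(3)=182, a(4)=-212, a(5)=-454, a(6)=544, a(7)=1454, a(8)=-1724, a(9)=-4270, a(10)=5080, a(11)=12902; answer 12902
Part II: B1 = 12902; m = -4; remainder = value at the root: 7*(-4)^3 - 2*(-4)^2 + 2*(-4)^1 - 7 = (-448) + (-32) + (-8) + (-7) = -495; answer -495
Part III: B2 = -495; c = 97675; 97675 = 5^2 * 3907; number of divisors = (2+1) * (1+1) = 6; answer 6
Part IV: B3 = 6; w = -31; T(2) = 3*(-44) - 2*(-31) = -70; iterating: T(2)=-70, T(3)=-122, T(4)=-226, T(5)=-434, T(6)=-850, T(7)=-1682, T(8)=-3346, T(9)=-6674, T(10)=-13330, T(11)=-26642, T(12)=-53266, T(13)=-106514, T(14)=-213010, T(15)=-426002, T(16)=-851986, T(17)=-1703954, T(18)=-3407890; answer -3407890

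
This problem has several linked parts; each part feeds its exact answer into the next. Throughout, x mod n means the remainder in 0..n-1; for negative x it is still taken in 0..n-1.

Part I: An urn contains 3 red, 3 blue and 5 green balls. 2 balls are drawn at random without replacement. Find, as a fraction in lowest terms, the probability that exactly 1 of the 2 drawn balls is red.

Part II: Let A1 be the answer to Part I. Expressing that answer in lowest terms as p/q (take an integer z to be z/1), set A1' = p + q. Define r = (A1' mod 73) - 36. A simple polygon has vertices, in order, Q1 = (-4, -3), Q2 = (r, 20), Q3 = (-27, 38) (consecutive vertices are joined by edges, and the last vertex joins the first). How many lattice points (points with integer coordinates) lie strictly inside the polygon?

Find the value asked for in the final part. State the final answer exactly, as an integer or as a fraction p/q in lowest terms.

Part I: total draws C(11,2) = 55; favorable C(3,1)*C(8,1) = 24; P = 24/55; answer 24/55
Part II: A1 = 24/55; threaded value p + q = 79; r = -30; cross terms: (-4*20 - -30*-3)=-170, (-30*38 - -27*20)=-600, (-27*-3 - -4*38)=233; twice the area = |-537| = 537; area = 537/2; boundary points = 1 + 3 + 1 = 5; strictly interior points = area - boundary/2 + 1 = 267; answer 267

267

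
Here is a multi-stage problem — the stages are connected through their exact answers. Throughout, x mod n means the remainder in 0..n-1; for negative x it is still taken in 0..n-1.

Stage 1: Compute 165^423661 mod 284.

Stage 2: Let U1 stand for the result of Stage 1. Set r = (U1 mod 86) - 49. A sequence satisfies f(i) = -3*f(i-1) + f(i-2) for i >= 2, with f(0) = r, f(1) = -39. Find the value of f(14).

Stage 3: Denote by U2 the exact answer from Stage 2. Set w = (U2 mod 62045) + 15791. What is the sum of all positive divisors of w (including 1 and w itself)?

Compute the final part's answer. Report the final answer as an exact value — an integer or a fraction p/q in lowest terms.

31680

Stage 1: squarings mod 284: 165^1=165, 165^2=245, 165^4=101, 165^8=261, 165^16=245, 165^32=101, 165^64=261, 165^128=245, 165^256=101, 165^512=261, 165^1024=245, 165^2048=101, 165^4096=261, 165^8192=245, 165^16384=101, 165^32768=261, 165^65536=245, 165^131072=101, 165^262144=261; 165^423661 = 165^1 * 165^4 * 165^8 * 165^32 * 165^64 * 165^128 * 165^512 * 165^1024 * 165^4096 * 165^8192 * 165^16384 * 165^131072 * 165^262144 = 141 (mod 284); answer 141
Stage 2: U1 = 141; r = 6; f(2) = -3*(-39) + 1*(6) = 123; iterating: f(2)=123, f(3)=-408, f(4)=1347, f(5)=-4449, f(6)=14694, f(7)=-48531, f(8)=160287, f(9)=-529392, f(10)=1748463, f(11)=-5774781, f(12)=19072806, f(13)=-62993199, f(14)=208052403; answer 208052403
Stage 3: U2 = 208052403; w = 31309; 31309 = 131 * 239; sigma = (1 + 131) * (1 + 239) = 132 * 240 = 31680; answer 31680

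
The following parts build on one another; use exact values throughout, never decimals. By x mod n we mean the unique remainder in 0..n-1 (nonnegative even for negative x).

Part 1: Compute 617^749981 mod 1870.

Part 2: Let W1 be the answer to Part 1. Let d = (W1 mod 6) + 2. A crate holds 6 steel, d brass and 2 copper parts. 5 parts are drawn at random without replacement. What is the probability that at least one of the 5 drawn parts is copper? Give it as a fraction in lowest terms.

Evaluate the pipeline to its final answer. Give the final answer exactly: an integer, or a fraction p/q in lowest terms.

8/11

Part 1: squarings mod 1870: 617^1=617, 617^2=1079, 617^4=1101, 617^8=441, 617^16=1, 617^32=1, 617^64=1, 617^128=1, 617^256=1, 617^512=1, 617^1024=1, 617^2048=1, 617^4096=1, 617^8192=1, 617^16384=1, 617^32768=1, 617^65536=1, 617^131072=1, 617^262144=1, 617^524288=1; 617^749981 = 617^1 * 617^4 * 617^8 * 617^16 * 617^128 * 617^256 * 617^4096 * 617^8192 * 617^16384 * 617^65536 * 617^131072 * 617^524288 = 1057 (mod 1870); answer 1057
Part 2: W1 = 1057; d = 3; total draws C(11,5) = 462; complement C(9,5) = 126; favorable 462 - 126 = 336; P = 8/11; answer 8/11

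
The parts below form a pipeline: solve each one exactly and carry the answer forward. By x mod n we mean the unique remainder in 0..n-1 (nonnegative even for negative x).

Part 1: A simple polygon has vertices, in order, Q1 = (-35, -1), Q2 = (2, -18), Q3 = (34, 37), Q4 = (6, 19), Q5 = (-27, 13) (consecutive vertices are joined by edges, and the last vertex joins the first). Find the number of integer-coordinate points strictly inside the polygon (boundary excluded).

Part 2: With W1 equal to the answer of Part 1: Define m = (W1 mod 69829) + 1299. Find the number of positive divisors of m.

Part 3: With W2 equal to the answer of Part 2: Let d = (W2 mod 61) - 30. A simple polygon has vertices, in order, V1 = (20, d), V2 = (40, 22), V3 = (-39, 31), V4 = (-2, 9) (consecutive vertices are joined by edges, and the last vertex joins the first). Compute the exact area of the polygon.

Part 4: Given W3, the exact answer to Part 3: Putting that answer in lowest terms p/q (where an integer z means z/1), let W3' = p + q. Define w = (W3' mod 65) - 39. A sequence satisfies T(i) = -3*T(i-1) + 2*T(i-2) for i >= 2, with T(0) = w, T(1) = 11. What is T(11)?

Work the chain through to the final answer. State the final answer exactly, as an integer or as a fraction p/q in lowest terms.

8536333

Part 1: cross terms: (-35*-18 - 2*-1)=632, (2*37 - 34*-18)=686, (34*19 - 6*37)=424, (6*13 - -27*19)=591, (-27*-1 - -35*13)=482; twice the area = |2815| = 2815; area = 2815/2; boundary points = 1 + 1 + 2 + 3 + 2 = 9; strictly interior points = area - boundary/2 + 1 = 1404; answer 1404
Part 2: W1 = 1404; m = 2703; 2703 = 3 * 17 * 53; number of divisors = (1+1) * (1+1) * (1+1) = 8; answer 8
Part 3: W2 = 8; d = -22; cross terms: (20*22 - 40*-22)=1320, (40*31 - -39*22)=2098, (-39*9 - -2*31)=-289, (-2*-22 - 20*9)=-136; twice the area = |2993| = 2993; area = 2993/2; answer 2993/2
Part 4: W3 = 2993/2; threaded value p + q = 2995; w = -34; T(2) = -3*(11) + 2*(-34) = -101; iterating: T(2)=-101, T(3)=325, T(4)=-1177, T(5)=4181, T(6)=-14897, T(7)=53053, T(8)=-188953, T(9)=672965, T(10)=-2396801, T(11)=8536333; answer 8536333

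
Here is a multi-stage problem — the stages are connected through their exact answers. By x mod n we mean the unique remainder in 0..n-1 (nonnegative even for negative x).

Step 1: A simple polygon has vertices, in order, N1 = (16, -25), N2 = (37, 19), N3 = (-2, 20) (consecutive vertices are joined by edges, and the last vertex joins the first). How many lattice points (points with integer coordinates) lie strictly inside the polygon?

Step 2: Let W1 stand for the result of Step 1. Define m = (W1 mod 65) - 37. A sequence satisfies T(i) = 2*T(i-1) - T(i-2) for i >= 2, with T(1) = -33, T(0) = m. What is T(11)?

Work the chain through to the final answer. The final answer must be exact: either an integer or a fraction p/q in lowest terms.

Step 1: cross terms: (16*19 - 37*-25)=1229, (37*20 - -2*19)=778, (-2*-25 - 16*20)=-270; twice the area = |1737| = 1737; area = 1737/2; boundary points = 1 + 1 + 9 = 11; strictly interior points = area - boundary/2 + 1 = 864; answer 864
Step 2: W1 = 864; m = -18; T(2) = 2*(-33) - 1*(-18) = -48; iterating: T(2)=-48, T(3)=-63, T(4)=-78, T(5)=-93, T(6)=-108, T(7)=-123, T(8)=-138, T(9)=-153, T(10)=-168, T(11)=-183; answer -183

-183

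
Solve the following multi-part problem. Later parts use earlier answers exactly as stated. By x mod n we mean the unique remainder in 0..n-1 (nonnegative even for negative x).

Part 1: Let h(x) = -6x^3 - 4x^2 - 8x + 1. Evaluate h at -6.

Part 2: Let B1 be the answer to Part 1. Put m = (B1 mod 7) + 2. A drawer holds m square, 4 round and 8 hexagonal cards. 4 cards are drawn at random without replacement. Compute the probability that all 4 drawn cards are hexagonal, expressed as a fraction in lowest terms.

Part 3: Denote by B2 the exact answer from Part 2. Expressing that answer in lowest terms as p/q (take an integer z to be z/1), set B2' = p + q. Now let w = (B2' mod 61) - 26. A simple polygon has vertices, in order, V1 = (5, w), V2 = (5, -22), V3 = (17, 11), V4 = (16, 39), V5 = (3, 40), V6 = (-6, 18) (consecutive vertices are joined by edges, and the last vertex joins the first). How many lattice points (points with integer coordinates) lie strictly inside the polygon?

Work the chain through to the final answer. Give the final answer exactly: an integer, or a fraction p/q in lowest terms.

Part 1: -6*(-6)^3 - 4*(-6)^2 - 8*(-6)^1 + 1 = (1296) + (-144) + (48) + (1) = 1201; answer 1201
Part 2: B1 = 1201; m = 6; total draws C(18,4) = 3060; favorable C(8,4) = 70; P = 7/306; answer 7/306
Part 3: B2 = 7/306; threaded value p + q = 313; w = -18; cross terms: (5*-22 - 5*-18)=-20, (5*11 - 17*-22)=429, (17*39 - 16*11)=487, (16*40 - 3*39)=523, (3*18 - -6*40)=294, (-6*-18 - 5*18)=18; twice the area = |1731| = 1731; area = 1731/2; boundary points = 4 + 3 + 1 + 1 + 1 + 1 = 11; strictly interior points = area - boundary/2 + 1 = 861; answer 861

861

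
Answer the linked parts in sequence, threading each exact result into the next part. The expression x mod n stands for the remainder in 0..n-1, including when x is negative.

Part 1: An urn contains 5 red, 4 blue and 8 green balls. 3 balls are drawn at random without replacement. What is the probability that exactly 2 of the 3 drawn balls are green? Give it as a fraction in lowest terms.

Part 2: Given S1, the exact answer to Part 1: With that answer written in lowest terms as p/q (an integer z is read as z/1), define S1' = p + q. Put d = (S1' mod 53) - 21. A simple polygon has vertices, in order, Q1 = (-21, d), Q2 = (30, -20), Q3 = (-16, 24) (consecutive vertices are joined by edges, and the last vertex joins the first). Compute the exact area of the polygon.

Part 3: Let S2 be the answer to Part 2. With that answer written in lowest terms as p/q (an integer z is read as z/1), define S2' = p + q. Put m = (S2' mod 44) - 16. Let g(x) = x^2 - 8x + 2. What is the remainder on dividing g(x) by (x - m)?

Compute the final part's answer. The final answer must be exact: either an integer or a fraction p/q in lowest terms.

275

Part 1: total draws C(17,3) = 680; favorable C(8,2)*C(9,1) = 252; P = 63/170; answer 63/170
Part 2: S1 = 63/170; threaded value p + q = 233; d = 0; cross terms: (-21*-20 - 30*0)=420, (30*24 - -16*-20)=400, (-16*0 - -21*24)=504; twice the area = |1324| = 1324; area = 662; answer 662
Part 3: S2 = 662; threaded value p + q = 663; m = -13; remainder = value at the root: 1*(-13)^2 - 8*(-13)^1 + 2 = (169) + (104) + (2) = 275; answer 275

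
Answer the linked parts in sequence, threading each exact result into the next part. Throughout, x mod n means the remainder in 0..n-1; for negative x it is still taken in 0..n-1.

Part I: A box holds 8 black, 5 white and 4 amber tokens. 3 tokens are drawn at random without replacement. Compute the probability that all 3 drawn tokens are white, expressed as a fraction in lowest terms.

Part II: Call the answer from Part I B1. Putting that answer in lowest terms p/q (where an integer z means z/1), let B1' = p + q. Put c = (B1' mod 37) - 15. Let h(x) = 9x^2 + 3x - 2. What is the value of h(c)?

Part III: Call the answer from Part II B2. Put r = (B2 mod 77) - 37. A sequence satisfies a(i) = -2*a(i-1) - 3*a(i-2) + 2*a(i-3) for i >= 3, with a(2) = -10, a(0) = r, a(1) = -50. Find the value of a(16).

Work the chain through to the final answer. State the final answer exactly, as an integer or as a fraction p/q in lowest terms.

Part I: total draws C(17,3) = 680; favorable C(5,3) = 10; P = 1/68; answer 1/68
Part II: B1 = 1/68; threaded value p + q = 69; c = 17; 9*(17)^2 + 3*(17)^1 - 2 = (2601) + (51) + (-2) = 2650; answer 2650
Part III: B2 = 2650; r = -5; a(3) = -2*(-10) - 3*(-50) + 2*(-5) = 160; iterating: a(3)=160, a(4)=-390, a(5)=280, a(6)=930, a(7)=-3480, a(8)=4730, a(9)=2840, a(10)=-26830, a(11)=54600, a(12)=-23030, a(13)=-171400, a(14)=521090, a(15)=-574040, a(16)=-757990; answer -757990

-757990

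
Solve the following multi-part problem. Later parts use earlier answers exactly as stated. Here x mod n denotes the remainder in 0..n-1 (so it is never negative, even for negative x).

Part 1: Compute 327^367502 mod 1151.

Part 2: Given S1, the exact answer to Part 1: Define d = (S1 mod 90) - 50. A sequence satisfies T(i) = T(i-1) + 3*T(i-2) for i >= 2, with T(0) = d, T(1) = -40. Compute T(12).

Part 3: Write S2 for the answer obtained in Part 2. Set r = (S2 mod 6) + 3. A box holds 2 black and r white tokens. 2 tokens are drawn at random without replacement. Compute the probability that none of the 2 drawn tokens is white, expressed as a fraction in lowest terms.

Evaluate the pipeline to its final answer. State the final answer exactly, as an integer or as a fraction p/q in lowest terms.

Part 1: squarings mod 1151: 327^1=327, 327^2=1037, 327^4=335, 327^8=578, 327^16=294, 327^32=111, 327^64=811, 327^128=500, 327^256=233, 327^512=192, 327^1024=32, 327^2048=1024, 327^4096=15, 327^8192=225, 327^16384=1132, 327^32768=361, 327^65536=258, 327^131072=957, 327^262144=804; 327^367502 = 327^2 * 327^4 * 327^8 * 327^128 * 327^256 * 327^512 * 327^2048 * 327^4096 * 327^32768 * 327^65536 * 327^262144 = 348 (mod 1151); answer 348
Part 2: S1 = 348; d = 28; T(2) = 1*(-40) + 3*(28) = 44; iterating: T(2)=44, T(3)=-76, T(4)=56, T(5)=-172, T(6)=-4, T(7)=-520, T(8)=-532, T(9)=-2092, T(10)=-3688, T(11)=-9964, T(12)=-21028; answer -21028
Part 3: S2 = -21028; r = 5; total draws C(7,2) = 21; favorable C(2,2) = 1; P = 1/21; answer 1/21

1/21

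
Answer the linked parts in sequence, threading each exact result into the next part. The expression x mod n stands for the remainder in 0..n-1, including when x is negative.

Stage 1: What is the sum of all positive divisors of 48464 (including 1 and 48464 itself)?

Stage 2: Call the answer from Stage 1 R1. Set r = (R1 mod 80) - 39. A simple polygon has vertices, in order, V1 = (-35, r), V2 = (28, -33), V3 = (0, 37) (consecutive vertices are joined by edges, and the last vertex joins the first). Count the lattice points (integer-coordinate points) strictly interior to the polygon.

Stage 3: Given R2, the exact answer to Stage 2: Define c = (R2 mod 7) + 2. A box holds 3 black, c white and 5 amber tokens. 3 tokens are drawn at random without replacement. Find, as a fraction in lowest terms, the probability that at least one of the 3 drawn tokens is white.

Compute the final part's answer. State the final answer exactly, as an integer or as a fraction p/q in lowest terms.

11/13

Stage 1: 48464 = 2^4 * 13 * 233; sigma = (1 + 2 + 4 + 8 + 16) * (1 + 13) * (1 + 233) = 31 * 14 * 234 = 101556; answer 101556
Stage 2: R1 = 101556; r = -3; cross terms: (-35*-33 - 28*-3)=1239, (28*37 - 0*-33)=1036, (0*-3 - -35*37)=1295; twice the area = |3570| = 3570; area = 1785; boundary points = 3 + 14 + 5 = 22; strictly interior points = area - boundary/2 + 1 = 1775; answer 1775
Stage 3: R2 = 1775; c = 6; total draws C(14,3) = 364; complement C(8,3) = 56; favorable 364 - 56 = 308; P = 11/13; answer 11/13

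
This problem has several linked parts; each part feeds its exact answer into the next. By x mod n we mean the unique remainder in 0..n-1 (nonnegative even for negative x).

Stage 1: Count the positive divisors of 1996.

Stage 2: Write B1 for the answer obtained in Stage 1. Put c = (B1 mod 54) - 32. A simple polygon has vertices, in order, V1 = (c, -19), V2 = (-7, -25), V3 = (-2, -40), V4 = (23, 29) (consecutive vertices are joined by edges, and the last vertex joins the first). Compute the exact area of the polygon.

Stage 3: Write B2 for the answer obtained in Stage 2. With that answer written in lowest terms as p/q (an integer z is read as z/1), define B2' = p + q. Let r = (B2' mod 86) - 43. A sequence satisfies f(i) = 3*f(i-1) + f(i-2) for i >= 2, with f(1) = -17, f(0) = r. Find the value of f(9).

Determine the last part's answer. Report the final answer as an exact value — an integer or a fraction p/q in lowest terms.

-318665

Stage 1: 1996 = 2^2 * 499; number of divisors = (2+1) * (1+1) = 6; answer 6
Stage 2: B1 = 6; c = -26; cross terms: (-26*-25 - -7*-19)=517, (-7*-40 - -2*-25)=230, (-2*29 - 23*-40)=862, (23*-19 - -26*29)=317; twice the area = |1926| = 1926; area = 963; answer 963
Stage 3: B2 = 963; threaded value p + q = 964; r = -25; f(2) = 3*(-17) + 1*(-25) = -76; iterating: f(2)=-76, f(3)=-245, f(4)=-811, f(5)=-2678, f(6)=-8845, f(7)=-29213, f(8)=-96484, f(9)=-318665; answer -318665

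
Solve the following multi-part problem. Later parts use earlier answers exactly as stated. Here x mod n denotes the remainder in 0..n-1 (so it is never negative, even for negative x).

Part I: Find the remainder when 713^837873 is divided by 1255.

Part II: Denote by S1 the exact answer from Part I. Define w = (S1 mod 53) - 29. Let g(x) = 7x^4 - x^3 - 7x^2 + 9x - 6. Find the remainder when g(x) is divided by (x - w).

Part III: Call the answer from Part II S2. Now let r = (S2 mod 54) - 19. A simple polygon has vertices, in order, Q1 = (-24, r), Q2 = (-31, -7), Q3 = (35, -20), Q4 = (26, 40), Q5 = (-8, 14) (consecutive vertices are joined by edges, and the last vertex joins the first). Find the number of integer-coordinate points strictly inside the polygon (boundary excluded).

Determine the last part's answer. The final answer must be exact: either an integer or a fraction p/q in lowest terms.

2156

Part I: squarings mod 1255: 713^1=713, 713^2=94, 713^4=51, 713^8=91, 713^16=751, 713^32=506, 713^64=16, 713^128=256, 713^256=276, 713^512=876, 713^1024=571, 713^2048=996, 713^4096=566, 713^8192=331, 713^16384=376, 713^32768=816, 713^65536=706, 713^131072=201, 713^262144=241, 713^524288=351; 713^837873 = 713^1 * 713^16 * 713^32 * 713^64 * 713^128 * 713^2048 * 713^16384 * 713^32768 * 713^262144 * 713^524288 = 243 (mod 1255); answer 243
Part II: S1 = 243; w = 2; remainder = value at the root: 7*(2)^4 - 1*(2)^3 - 7*(2)^2 + 9*(2)^1 - 6 = (112) + (-8) + (-28) + (18) + (-6) = 88; answer 88
Part III: S2 = 88; r = 15; cross terms: (-24*-7 - -31*15)=633, (-31*-20 - 35*-7)=865, (35*40 - 26*-20)=1920, (26*14 - -8*40)=684, (-8*15 - -24*14)=216; twice the area = |4318| = 4318; area = 2159; boundary points = 1 + 1 + 3 + 2 + 1 = 8; strictly interior points = area - boundary/2 + 1 = 2156; answer 2156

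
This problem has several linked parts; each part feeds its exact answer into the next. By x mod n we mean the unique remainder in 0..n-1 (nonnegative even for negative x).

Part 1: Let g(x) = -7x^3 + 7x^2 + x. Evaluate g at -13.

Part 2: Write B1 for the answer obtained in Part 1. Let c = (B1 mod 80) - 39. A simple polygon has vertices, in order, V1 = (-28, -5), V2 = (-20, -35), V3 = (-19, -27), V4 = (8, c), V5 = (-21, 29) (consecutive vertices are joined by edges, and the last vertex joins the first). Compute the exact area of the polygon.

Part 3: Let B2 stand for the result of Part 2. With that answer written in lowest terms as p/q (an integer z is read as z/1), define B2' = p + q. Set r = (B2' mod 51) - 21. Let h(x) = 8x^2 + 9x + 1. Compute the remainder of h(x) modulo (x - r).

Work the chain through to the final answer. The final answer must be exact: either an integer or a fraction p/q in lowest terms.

0

Part 1: -7*(-13)^3 + 7*(-13)^2 + 1*(-13)^1 = (15379) + (1183) + (-13) = 16549; answer 16549
Part 2: B1 = 16549; c = 30; cross terms: (-28*-35 - -20*-5)=880, (-20*-27 - -19*-35)=-125, (-19*30 - 8*-27)=-354, (8*29 - -21*30)=862, (-21*-5 - -28*29)=917; twice the area = |2180| = 2180; area = 1090; answer 1090
Part 3: B2 = 1090; threaded value p + q = 1091; r = -1; remainder = value at the root: 8*(-1)^2 + 9*(-1)^1 + 1 = (8) + (-9) + (1) = 0; answer 0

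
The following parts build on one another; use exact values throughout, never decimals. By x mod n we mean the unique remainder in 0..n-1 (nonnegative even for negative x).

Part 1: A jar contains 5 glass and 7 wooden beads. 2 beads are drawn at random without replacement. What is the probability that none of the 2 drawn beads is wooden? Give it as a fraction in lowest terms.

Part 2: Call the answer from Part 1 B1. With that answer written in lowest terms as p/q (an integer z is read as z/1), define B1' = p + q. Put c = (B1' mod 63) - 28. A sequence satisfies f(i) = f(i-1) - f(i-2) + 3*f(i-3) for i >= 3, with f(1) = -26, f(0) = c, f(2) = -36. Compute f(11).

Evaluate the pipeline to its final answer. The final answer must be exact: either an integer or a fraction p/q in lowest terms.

-684

Part 1: total draws C(12,2) = 66; favorable C(5,2) = 10; P = 5/33; answer 5/33
Part 2: B1 = 5/33; threaded value p + q = 38; c = 10; f(3) = 1*(-36) - 1*(-26) + 3*(10) = 20; iterating: f(3)=20, f(4)=-22, f(5)=-150, f(6)=-68, f(7)=16, f(8)=-366, f(9)=-586, f(10)=-172, f(11)=-684; answer -684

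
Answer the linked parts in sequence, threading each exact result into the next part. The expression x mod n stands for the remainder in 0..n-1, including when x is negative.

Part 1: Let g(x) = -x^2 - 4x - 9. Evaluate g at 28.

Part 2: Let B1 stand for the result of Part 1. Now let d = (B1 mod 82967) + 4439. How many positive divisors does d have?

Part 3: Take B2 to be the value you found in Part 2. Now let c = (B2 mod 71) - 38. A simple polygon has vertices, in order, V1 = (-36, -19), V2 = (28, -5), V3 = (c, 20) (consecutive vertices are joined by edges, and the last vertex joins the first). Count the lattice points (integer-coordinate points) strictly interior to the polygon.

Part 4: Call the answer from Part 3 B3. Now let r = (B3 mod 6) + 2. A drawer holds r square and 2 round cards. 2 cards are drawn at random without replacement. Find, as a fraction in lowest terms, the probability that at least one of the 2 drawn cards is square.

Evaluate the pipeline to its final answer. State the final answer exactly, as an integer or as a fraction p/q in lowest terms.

27/28

Part 1: -1*(28)^2 - 4*(28)^1 - 9 = (-784) + (-112) + (-9) = -905; answer -905
Part 2: B1 = -905; d = 86501; 86501 is prime, so its only divisors are 1 and 86501; count = 2; answer 2
Part 3: B2 = 2; c = -36; cross terms: (-36*-5 - 28*-19)=712, (28*20 - -36*-5)=380, (-36*-19 - -36*20)=1404; twice the area = |2496| = 2496; area = 1248; boundary points = 2 + 1 + 39 = 42; strictly interior points = area - boundary/2 + 1 = 1228; answer 1228
Part 4: B3 = 1228; r = 6; total draws C(8,2) = 28; complement C(2,2) = 1; favorable 28 - 1 = 27; P = 27/28; answer 27/28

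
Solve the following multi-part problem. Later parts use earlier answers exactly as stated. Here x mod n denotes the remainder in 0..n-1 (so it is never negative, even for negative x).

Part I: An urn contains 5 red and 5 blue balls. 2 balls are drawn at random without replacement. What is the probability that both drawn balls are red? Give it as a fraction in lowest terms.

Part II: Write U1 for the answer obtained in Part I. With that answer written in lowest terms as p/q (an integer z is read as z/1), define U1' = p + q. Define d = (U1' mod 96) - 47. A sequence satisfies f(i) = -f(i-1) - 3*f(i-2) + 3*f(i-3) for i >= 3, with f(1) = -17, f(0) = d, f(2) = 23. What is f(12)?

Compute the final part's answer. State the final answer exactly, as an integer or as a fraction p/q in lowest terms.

-6076

Part I: total draws C(10,2) = 45; favorable C(5,2) = 10; P = 2/9; answer 2/9
Part II: U1 = 2/9; threaded value p + q = 11; d = -36; f(3) = -1*(23) - 3*(-17) + 3*(-36) = -80; iterating: f(3)=-80, f(4)=-40, f(5)=349, f(6)=-469, f(7)=-698, f(8)=3152, f(9)=-2465, f(10)=-9085, f(11)=25936, f(12)=-6076; answer -6076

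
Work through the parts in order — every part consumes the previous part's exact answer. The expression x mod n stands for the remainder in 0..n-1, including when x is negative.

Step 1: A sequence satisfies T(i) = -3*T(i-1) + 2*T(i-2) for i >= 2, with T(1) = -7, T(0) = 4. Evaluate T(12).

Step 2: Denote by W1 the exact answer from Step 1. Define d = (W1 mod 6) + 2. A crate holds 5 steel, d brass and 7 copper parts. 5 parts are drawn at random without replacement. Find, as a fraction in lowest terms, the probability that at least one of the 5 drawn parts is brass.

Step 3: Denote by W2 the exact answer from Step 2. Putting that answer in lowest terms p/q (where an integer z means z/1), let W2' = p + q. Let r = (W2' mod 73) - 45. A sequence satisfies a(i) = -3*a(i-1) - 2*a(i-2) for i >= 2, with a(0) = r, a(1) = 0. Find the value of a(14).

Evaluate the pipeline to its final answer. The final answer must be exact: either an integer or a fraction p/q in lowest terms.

540606

Step 1: T(2) = -3*(-7) + 2*(4) = 29; iterating: T(2)=29, T(3)=-101, T(4)=361, T(5)=-1285, T(6)=4577, T(7)=-16301, T(8)=58057, T(9)=-206773, T(10)=736433, T(11)=-2622845, T(12)=9341401; answer 9341401
Step 2: W1 = 9341401; d = 3; total draws C(15,5) = 3003; complement C(12,5) = 792; favorable 3003 - 792 = 2211; P = 67/91; answer 67/91
Step 3: W2 = 67/91; threaded value p + q = 158; r = -33; a(2) = -3*(0) - 2*(-33) = 66; iterating: a(2)=66, a(3)=-198, a(4)=462, a(5)=-990, a(6)=2046, a(7)=-4158, a(8)=8382, a(9)=-16830, a(10)=33726, a(11)=-67518, a(12)=135102, a(13)=-270270, a(14)=540606; answer 540606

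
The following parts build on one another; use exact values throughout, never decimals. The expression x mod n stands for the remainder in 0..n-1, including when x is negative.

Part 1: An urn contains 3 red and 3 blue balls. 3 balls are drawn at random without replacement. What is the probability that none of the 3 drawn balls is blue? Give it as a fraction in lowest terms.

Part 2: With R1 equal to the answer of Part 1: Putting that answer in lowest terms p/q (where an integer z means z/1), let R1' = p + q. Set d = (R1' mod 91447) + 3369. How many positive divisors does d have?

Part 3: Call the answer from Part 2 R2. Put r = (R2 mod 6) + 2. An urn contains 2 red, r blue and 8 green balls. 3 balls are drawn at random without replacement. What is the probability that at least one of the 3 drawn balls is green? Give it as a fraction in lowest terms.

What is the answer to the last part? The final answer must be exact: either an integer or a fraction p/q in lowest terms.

Part 1: total draws C(6,3) = 20; favorable C(3,3) = 1; P = 1/20; answer 1/20
Part 2: R1 = 1/20; threaded value p + q = 21; d = 3390; 3390 = 2 * 3 * 5 * 113; number of divisors = (1+1) * (1+1) * (1+1) * (1+1) = 16; answer 16
Part 3: R2 = 16; r = 6; total draws C(16,3) = 560; complement C(8,3) = 56; favorable 560 - 56 = 504; P = 9/10; answer 9/10

9/10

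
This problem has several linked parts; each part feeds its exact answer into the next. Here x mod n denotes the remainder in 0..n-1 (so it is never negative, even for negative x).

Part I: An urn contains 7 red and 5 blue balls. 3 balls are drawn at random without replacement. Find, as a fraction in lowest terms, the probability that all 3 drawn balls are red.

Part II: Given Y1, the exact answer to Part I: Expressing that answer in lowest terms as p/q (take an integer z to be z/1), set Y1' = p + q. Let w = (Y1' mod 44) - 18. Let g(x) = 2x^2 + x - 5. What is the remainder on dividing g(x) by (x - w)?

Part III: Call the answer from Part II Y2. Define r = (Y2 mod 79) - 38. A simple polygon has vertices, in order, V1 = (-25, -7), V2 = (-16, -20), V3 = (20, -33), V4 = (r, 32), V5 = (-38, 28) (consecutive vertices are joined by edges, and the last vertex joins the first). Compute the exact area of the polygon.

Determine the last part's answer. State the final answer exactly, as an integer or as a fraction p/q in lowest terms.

Part I: total draws C(12,3) = 220; favorable C(7,3) = 35; P = 7/44; answer 7/44
Part II: Y1 = 7/44; threaded value p + q = 51; w = -11; remainder = value at the root: 2*(-11)^2 + 1*(-11)^1 - 5 = (242) + (-11) + (-5) = 226; answer 226
Part III: Y2 = 226; r = 30; cross terms: (-25*-20 - -16*-7)=388, (-16*-33 - 20*-20)=928, (20*32 - 30*-33)=1630, (30*28 - -38*32)=2056, (-38*-7 - -25*28)=966; twice the area = |5968| = 5968; area = 2984; answer 2984

2984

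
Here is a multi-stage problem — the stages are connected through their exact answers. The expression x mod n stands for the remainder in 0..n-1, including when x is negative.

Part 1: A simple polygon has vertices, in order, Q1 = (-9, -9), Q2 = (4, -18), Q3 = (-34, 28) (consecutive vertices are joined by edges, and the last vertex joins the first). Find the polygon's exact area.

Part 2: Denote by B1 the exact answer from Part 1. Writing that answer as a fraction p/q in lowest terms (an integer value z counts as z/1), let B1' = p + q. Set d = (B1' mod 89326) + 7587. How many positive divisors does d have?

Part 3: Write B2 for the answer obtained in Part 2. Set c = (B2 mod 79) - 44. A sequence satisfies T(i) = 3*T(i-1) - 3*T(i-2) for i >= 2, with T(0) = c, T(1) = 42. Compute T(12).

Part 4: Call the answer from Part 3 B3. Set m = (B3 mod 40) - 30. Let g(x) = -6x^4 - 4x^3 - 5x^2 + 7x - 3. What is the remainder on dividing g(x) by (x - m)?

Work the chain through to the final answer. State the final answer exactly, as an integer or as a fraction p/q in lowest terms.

Part 1: cross terms: (-9*-18 - 4*-9)=198, (4*28 - -34*-18)=-500, (-34*-9 - -9*28)=558; twice the area = |256| = 256; area = 128; answer 128
Part 2: B1 = 128; threaded value p + q = 129; d = 7716; 7716 = 2^2 * 3 * 643; number of divisors = (2+1) * (1+1) * (1+1) = 12; answer 12
Part 3: B2 = 12; c = -32; T(2) = 3*(42) - 3*(-32) = 222; iterating: T(2)=222, T(3)=540, T(4)=954, T(5)=1242, T(6)=864, T(7)=-1134, T(8)=-5994, T(9)=-14580, T(10)=-25758, T(11)=-33534, T(12)=-23328; answer -23328
Part 4: B3 = -23328; m = 2; remainder = value at the root: -6*(2)^4 - 4*(2)^3 - 5*(2)^2 + 7*(2)^1 - 3 = (-96) + (-32) + (-20) + (14) + (-3) = -137; answer -137

-137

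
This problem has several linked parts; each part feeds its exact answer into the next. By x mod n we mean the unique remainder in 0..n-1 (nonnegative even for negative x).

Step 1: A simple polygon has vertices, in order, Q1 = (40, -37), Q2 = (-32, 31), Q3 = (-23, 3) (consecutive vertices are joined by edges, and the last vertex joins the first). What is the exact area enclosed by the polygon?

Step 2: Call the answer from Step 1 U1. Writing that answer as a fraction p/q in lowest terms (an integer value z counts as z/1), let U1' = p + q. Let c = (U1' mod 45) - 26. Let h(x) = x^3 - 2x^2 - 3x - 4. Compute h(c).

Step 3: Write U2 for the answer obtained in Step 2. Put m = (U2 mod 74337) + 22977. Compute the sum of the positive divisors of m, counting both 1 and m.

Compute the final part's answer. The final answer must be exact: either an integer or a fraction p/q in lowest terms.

Step 1: cross terms: (40*31 - -32*-37)=56, (-32*3 - -23*31)=617, (-23*-37 - 40*3)=731; twice the area = |1404| = 1404; area = 702; answer 702
Step 2: U1 = 702; threaded value p + q = 703; c = 2; 1*(2)^3 - 2*(2)^2 - 3*(2)^1 - 4 = (8) + (-8) + (-6) + (-4) = -10; answer -10
Step 3: U2 = -10; m = 97304; 97304 = 2^3 * 12163; sigma = (1 + 2 + 4 + 8) * (1 + 12163) = 15 * 12164 = 182460; answer 182460

182460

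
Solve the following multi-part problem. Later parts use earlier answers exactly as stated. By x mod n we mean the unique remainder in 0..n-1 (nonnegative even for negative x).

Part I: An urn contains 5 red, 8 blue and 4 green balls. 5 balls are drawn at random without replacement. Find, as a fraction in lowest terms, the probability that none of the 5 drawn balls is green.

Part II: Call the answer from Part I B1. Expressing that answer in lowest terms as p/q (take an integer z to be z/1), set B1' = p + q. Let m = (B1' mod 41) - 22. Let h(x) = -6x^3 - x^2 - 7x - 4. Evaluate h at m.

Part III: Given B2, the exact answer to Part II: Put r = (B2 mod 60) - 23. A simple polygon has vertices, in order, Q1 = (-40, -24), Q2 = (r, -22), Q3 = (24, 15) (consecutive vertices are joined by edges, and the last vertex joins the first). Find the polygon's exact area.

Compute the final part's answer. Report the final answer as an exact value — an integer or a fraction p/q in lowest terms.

847/2

Part I: total draws C(17,5) = 6188; favorable C(13,5) = 1287; P = 99/476; answer 99/476
Part II: B1 = 99/476; threaded value p + q = 575; m = -21; -6*(-21)^3 - 1*(-21)^2 - 7*(-21)^1 - 4 = (55566) + (-441) + (147) + (-4) = 55268; answer 55268
Part III: B2 = 55268; r = -15; cross terms: (-40*-22 - -15*-24)=520, (-15*15 - 24*-22)=303, (24*-24 - -40*15)=24; twice the area = |847| = 847; area = 847/2; answer 847/2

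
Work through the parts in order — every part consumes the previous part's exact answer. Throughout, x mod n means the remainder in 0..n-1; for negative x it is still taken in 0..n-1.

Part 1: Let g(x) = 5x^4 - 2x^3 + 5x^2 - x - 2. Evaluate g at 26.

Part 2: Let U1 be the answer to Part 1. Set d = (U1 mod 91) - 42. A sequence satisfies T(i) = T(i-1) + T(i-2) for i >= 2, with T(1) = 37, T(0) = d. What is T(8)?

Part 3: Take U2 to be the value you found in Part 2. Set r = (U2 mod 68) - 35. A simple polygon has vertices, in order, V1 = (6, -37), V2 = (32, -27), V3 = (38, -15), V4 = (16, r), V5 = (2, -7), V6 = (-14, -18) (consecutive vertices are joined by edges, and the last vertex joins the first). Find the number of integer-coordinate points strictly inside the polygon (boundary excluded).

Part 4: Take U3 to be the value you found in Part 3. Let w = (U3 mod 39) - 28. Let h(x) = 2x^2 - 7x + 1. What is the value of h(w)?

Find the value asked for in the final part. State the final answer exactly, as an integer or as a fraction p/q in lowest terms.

320

Part 1: 5*(26)^4 - 2*(26)^3 + 5*(26)^2 - 1*(26)^1 - 2 = (2284880) + (-35152) + (3380) + (-26) + (-2) = 2253080; answer 2253080
Part 2: U1 = 2253080; d = -31; T(2) = 1*(37) + 1*(-31) = 6; iterating: T(2)=6, T(3)=43, T(4)=49, T(5)=92, T(6)=141, T(7)=233, T(8)=374; answer 374
Part 3: U2 = 374; r = -1; cross terms: (6*-27 - 32*-37)=1022, (32*-15 - 38*-27)=546, (38*-1 - 16*-15)=202, (16*-7 - 2*-1)=-110, (2*-18 - -14*-7)=-134, (-14*-37 - 6*-18)=626; twice the area = |2152| = 2152; area = 1076; boundary points = 2 + 6 + 2 + 2 + 1 + 1 = 14; strictly interior points = area - boundary/2 + 1 = 1070; answer 1070
Part 4: U3 = 1070; w = -11; 2*(-11)^2 - 7*(-11)^1 + 1 = (242) + (77) + (1) = 320; answer 320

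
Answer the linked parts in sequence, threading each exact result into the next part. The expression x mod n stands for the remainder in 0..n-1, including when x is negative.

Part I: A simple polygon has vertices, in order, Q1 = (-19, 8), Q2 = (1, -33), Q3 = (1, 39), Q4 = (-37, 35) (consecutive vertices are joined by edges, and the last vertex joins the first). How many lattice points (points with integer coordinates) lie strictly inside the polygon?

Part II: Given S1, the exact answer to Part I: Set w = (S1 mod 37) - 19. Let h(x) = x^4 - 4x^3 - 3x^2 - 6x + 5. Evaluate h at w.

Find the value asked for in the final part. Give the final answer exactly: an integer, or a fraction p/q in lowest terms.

Part I: cross terms: (-19*-33 - 1*8)=619, (1*39 - 1*-33)=72, (1*35 - -37*39)=1478, (-37*8 - -19*35)=369; twice the area = |2538| = 2538; area = 1269; boundary points = 1 + 72 + 2 + 9 = 84; strictly interior points = area - boundary/2 + 1 = 1228; answer 1228
Part II: S1 = 1228; w = -12; 1*(-12)^4 - 4*(-12)^3 - 3*(-12)^2 - 6*(-12)^1 + 5 = (20736) + (6912) + (-432) + (72) + (5) = 27293; answer 27293

27293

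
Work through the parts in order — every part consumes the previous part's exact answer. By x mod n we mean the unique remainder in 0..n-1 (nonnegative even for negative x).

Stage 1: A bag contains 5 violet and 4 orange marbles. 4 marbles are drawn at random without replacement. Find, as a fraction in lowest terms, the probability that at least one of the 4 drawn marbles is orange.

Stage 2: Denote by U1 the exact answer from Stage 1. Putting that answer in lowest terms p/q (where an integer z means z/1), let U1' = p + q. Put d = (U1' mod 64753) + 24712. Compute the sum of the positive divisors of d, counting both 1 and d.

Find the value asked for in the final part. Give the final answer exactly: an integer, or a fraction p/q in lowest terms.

Stage 1: total draws C(9,4) = 126; complement C(5,4) = 5; favorable 126 - 5 = 121; P = 121/126; answer 121/126
Stage 2: U1 = 121/126; threaded value p + q = 247; d = 24959; 24959 = 11 * 2269; sigma = (1 + 11) * (1 + 2269) = 12 * 2270 = 27240; answer 27240

27240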